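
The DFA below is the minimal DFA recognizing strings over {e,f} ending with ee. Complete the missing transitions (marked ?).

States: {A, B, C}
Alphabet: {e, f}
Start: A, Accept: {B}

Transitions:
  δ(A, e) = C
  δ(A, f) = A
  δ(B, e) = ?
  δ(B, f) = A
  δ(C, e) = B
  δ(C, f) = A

From the language and accept set, identify what each state tracks — A: last symbol not e; B: two trailing e's; C: one trailing e.
Each missing δ(q, a) is the state matching the new tracked value after reading a.
δ(B, e) = B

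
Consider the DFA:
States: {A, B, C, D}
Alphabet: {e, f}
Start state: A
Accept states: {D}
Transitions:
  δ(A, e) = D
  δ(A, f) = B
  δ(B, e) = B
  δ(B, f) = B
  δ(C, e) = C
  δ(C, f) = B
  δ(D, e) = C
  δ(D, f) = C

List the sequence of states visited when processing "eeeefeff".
read 'e': A → D
  read 'e': D → C
  read 'e': C → C
  read 'e': C → C
  read 'f': C → B
  read 'e': B → B
  read 'f': B → B
  read 'f': B → B
A -> D -> C -> C -> C -> B -> B -> B -> B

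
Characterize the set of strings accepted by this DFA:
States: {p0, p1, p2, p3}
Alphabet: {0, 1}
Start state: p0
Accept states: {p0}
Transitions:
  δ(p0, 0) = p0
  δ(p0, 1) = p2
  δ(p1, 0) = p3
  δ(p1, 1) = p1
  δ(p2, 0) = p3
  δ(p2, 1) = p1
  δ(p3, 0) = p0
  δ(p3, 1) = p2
Testing a few strings:
  '0' → accept
  '01' → reject
  '011' → reject
  '0001' → reject
State roles: p0=value ≡ 0 (mod 4); p1=value ≡ 3 (mod 4); p2=value ≡ 1 (mod 4); p3=value ≡ 2 (mod 4)
All binary strings representing a multiple of 4 (read in base 2; leading zeros allowed and ε counts as 0)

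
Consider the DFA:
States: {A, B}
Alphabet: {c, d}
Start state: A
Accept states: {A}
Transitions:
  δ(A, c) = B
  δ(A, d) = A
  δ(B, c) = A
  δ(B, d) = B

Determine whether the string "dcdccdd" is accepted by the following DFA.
Processing string "dcdccdd":
  A --d--> A
  A --c--> B
  B --d--> B
  B --c--> A
  A --c--> B
  B --d--> B
  B --d--> B
Final state: B
Accept states: {A}
No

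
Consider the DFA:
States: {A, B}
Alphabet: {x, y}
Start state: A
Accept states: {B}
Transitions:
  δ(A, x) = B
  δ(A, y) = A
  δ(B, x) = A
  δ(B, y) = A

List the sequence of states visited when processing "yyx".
read 'y': A → A
  read 'y': A → A
  read 'x': A → B
A -> A -> A -> B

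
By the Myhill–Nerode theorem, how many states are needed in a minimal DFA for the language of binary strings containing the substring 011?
By Myhill–Nerode, count the distinguishable equivalence classes: 4 classes — one per longest suffix of the input that is a prefix of '011' (lengths 0 through 2), plus an absorbing 'already seen 011' class.
4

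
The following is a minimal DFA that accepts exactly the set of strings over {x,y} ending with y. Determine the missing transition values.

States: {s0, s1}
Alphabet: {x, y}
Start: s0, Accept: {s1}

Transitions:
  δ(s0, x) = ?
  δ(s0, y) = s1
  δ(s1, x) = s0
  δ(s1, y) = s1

From the language and accept set, identify what each state tracks — s0: last symbol not y; s1: last symbol is y.
Each missing δ(q, a) is the state matching the new tracked value after reading a.
δ(s0, x) = s0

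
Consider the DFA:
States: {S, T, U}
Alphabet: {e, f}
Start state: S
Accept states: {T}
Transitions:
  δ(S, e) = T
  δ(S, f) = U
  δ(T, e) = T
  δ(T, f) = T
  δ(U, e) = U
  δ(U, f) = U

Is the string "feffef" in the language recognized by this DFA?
Processing string "feffef":
  S --f--> U
  U --e--> U
  U --f--> U
  U --f--> U
  U --e--> U
  U --f--> U
Final state: U
Accept states: {T}
No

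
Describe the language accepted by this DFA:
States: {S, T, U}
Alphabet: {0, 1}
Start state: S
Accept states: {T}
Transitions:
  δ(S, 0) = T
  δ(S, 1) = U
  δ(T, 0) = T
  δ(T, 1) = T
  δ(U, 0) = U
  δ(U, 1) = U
Testing a few strings:
  '0' → accept
  '101' → reject
  '00' → accept
  '11' → reject
State roles: S=no input read; T=started with 0; U=started with 1 (dead)
All binary strings starting with 0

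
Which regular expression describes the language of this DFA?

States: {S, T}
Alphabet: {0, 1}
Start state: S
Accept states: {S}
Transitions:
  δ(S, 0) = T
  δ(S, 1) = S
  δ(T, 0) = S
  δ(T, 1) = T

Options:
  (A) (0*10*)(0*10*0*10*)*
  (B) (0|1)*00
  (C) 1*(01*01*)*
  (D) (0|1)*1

Check each option against the DFA on short strings; one disagreement eliminates an option:
  (A) (0*10*)(0*10*0*10*)*: on ε the DFA stays in S and accepts (S ∈ Accept), but the regex does not match it → eliminate
  (B) (0|1)*00: on ε the DFA stays in S and accepts (S ∈ Accept), but the regex does not match it → eliminate
  (C) 1*(01*01*)*: agrees with the DFA on every string of length ≤ 6
  (D) (0|1)*1: on ε the DFA stays in S and accepts (S ∈ Accept), but the regex does not match it → eliminate
Only (C) is consistent with the DFA.
(C) 1*(01*01*)*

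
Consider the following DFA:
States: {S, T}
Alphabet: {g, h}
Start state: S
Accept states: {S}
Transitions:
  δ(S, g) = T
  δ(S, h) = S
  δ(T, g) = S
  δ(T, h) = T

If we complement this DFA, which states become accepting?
Complement accept states = All states \ Original accept states
= {S, T} \ {S}
{T}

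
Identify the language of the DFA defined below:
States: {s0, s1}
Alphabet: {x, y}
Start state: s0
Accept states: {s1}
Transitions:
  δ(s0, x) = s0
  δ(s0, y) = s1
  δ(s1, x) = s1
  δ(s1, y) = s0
Testing a few strings:
  'x' → reject
  'yyy' → accept
  'xx' → reject
  'y' → accept
State roles: s0=even number of y's so far; s1=odd number of y's so far
All strings over {x,y} with an odd number of y's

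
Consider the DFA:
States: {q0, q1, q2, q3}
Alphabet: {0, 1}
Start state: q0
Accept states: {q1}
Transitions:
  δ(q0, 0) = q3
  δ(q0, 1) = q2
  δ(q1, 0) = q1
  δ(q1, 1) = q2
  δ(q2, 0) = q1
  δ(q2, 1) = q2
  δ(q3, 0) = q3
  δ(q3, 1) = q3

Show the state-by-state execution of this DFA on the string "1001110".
read '1': q0 → q2
  read '0': q2 → q1
  read '0': q1 → q1
  read '1': q1 → q2
  read '1': q2 → q2
  read '1': q2 → q2
  read '0': q2 → q1
q0 -> q2 -> q1 -> q1 -> q2 -> q2 -> q2 -> q1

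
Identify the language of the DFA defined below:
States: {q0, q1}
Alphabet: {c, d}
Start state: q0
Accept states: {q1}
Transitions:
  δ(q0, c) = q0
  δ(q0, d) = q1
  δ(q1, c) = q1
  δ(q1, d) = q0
Testing a few strings:
  'c' → reject
  'ddd' → accept
  'cc' → reject
  'cd' → accept
State roles: q0=even number of d's so far; q1=odd number of d's so far
All strings over {c,d} with an odd number of d's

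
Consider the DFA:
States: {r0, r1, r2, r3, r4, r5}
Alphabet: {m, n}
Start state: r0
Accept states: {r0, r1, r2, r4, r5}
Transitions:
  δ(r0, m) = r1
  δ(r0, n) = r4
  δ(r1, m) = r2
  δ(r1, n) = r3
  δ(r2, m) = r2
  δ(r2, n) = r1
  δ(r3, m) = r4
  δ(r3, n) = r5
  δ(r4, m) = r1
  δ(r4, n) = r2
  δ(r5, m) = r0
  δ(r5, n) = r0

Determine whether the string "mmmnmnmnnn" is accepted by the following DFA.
Processing string "mmmnmnmnnn":
  r0 --m--> r1
  r1 --m--> r2
  r2 --m--> r2
  r2 --n--> r1
  r1 --m--> r2
  r2 --n--> r1
  r1 --m--> r2
  r2 --n--> r1
  r1 --n--> r3
  r3 --n--> r5
Final state: r5
Accept states: {r0, r1, r2, r4, r5}
Yes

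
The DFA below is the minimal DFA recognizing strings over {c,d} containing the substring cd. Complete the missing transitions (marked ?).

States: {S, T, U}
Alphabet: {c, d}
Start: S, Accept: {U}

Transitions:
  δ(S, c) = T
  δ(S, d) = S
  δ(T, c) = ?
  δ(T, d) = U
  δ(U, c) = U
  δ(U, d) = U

From the language and accept set, identify what each state tracks — S: no c seen yet; T: seen a c, waiting for d; U: substring cd seen.
Each missing δ(q, a) is the state matching the new tracked value after reading a.
δ(T, c) = T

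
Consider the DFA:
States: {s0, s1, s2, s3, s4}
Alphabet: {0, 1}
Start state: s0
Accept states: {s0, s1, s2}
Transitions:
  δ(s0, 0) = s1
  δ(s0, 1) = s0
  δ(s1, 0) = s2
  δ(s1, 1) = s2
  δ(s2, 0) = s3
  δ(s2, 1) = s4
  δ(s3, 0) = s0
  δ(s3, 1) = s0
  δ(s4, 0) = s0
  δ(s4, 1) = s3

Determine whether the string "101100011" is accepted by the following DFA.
Processing string "101100011":
  s0 --1--> s0
  s0 --0--> s1
  s1 --1--> s2
  s2 --1--> s4
  s4 --0--> s0
  s0 --0--> s1
  s1 --0--> s2
  s2 --1--> s4
  s4 --1--> s3
Final state: s3
Accept states: {s0, s1, s2}
No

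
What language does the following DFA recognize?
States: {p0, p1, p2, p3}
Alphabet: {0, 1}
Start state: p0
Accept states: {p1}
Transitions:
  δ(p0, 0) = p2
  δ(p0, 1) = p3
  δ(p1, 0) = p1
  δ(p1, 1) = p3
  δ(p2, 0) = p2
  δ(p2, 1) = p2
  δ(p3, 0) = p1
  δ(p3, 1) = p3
Testing a few strings:
  '1000' → accept
  '10' → accept
  '001' → reject
  '000' → reject
State roles: p0=no input read; p1=started with 1, last symbol 0; p2=started with 0 (dead); p3=started with 1, last symbol 1
All binary strings that start with 1 and end with 0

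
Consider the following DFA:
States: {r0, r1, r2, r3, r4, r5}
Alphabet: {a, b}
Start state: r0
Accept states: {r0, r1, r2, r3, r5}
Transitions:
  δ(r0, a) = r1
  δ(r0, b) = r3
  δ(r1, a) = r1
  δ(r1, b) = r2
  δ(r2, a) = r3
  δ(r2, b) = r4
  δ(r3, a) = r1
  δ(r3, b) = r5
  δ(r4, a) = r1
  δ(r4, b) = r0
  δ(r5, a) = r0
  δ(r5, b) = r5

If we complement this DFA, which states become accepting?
Complement accept states = All states \ Original accept states
= {r0, r1, r2, r3, r4, r5} \ {r0, r1, r2, r3, r5}
{r4}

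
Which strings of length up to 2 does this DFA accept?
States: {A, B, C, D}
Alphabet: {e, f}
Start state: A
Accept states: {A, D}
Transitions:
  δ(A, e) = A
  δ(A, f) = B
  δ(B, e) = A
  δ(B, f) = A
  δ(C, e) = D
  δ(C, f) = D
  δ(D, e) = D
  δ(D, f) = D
ε, e, ee, fe, ff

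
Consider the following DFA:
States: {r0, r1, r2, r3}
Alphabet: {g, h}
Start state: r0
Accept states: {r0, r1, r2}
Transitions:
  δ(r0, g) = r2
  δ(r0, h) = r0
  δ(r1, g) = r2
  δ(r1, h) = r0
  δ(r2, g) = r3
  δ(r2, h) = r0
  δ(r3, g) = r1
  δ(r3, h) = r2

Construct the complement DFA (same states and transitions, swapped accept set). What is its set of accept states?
Complement accept states = All states \ Original accept states
= {r0, r1, r2, r3} \ {r0, r1, r2}
{r3}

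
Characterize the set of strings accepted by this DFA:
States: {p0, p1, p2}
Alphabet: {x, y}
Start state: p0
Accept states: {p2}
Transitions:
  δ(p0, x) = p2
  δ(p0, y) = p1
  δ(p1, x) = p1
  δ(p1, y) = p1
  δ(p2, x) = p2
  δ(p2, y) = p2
Testing a few strings:
  'y' → reject
  'yy' → reject
  'xxx' → accept
  'x' → accept
State roles: p0=no input read; p1=started with y (dead); p2=started with x
All strings over {x,y} starting with x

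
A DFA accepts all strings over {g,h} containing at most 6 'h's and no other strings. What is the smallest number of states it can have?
By Myhill–Nerode, count the distinguishable equivalence classes: 8 classes — having seen 0, 1, …, 6, or >6 copies of 'h'; counts 0 through 6 are accepting and >6 is dead.
8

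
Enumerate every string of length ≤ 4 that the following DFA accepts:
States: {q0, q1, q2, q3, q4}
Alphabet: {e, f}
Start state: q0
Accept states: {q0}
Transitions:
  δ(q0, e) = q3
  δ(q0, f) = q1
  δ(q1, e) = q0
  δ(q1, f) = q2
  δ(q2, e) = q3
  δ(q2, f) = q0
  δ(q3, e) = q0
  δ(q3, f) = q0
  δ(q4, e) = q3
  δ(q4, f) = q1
ε, ee, ef, fe, fff, eeee, eeef, eefe, efee, efef, effe, feee, feef, fefe, ffee, ffef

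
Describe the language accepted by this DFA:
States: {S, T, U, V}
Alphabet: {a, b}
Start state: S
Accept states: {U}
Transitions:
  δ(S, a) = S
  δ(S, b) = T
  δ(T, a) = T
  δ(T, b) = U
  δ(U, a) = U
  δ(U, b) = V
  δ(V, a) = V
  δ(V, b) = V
Testing a few strings:
  'aa' → reject
  'abb' → accept
  'baa' → reject
  'b' → reject
State roles: S=zero b's; T=one b; U=two b's; V=≥ three b's (dead)
All strings over {a,b} containing exactly two b's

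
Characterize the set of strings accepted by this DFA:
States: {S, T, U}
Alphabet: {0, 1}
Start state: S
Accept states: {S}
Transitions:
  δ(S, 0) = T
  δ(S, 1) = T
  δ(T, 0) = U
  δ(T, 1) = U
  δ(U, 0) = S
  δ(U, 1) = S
Testing a few strings:
  '0100' → reject
  '100' → accept
  '1111' → reject
  '10' → reject
State roles: S=length ≡ 0 (mod 3); T=length ≡ 1 (mod 3); U=length ≡ 2 (mod 3)
All binary strings whose length is a multiple of 3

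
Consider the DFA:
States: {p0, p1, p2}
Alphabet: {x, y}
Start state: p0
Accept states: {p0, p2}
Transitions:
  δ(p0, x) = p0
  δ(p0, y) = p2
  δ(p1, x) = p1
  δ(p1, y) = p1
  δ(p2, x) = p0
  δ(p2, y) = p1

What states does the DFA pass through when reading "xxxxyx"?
read 'x': p0 → p0
  read 'x': p0 → p0
  read 'x': p0 → p0
  read 'x': p0 → p0
  read 'y': p0 → p2
  read 'x': p2 → p0
p0 -> p0 -> p0 -> p0 -> p0 -> p2 -> p0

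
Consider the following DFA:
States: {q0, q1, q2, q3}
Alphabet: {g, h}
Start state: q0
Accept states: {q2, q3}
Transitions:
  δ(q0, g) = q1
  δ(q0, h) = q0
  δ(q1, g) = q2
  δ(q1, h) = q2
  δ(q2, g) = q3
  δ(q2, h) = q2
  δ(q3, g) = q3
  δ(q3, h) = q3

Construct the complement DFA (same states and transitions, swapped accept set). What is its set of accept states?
Complement accept states = All states \ Original accept states
= {q0, q1, q2, q3} \ {q2, q3}
{q0, q1}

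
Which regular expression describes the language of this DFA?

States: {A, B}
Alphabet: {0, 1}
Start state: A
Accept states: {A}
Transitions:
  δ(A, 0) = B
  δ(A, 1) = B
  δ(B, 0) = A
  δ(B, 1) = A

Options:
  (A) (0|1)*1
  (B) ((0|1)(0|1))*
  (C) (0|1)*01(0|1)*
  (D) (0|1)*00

Check each option against the DFA on short strings; one disagreement eliminates an option:
  (A) (0|1)*1: on ε the DFA stays in A and accepts (A ∈ Accept), but the regex does not match it → eliminate
  (B) ((0|1)(0|1))*: agrees with the DFA on every string of length ≤ 6
  (C) (0|1)*01(0|1)*: on ε the DFA stays in A and accepts (A ∈ Accept), but the regex does not match it → eliminate
  (D) (0|1)*00: on ε the DFA stays in A and accepts (A ∈ Accept), but the regex does not match it → eliminate
Only (B) is consistent with the DFA.
(B) ((0|1)(0|1))*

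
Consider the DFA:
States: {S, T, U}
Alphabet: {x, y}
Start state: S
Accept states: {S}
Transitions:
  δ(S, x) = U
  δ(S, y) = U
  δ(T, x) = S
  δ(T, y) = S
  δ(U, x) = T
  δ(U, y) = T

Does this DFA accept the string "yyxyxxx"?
Processing string "yyxyxxx":
  S --y--> U
  U --y--> T
  T --x--> S
  S --y--> U
  U --x--> T
  T --x--> S
  S --x--> U
Final state: U
Accept states: {S}
No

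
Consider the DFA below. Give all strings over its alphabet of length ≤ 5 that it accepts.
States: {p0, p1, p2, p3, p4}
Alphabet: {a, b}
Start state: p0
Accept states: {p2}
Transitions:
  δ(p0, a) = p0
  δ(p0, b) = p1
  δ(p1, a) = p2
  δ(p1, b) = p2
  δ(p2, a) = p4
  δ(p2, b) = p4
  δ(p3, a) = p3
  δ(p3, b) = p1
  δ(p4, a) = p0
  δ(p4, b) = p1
ba, bb, aba, abb, aaba, aabb, aaaba, aaabb, baaba, baabb, babba, babbb, bbaba, bbabb, bbbba, bbbbb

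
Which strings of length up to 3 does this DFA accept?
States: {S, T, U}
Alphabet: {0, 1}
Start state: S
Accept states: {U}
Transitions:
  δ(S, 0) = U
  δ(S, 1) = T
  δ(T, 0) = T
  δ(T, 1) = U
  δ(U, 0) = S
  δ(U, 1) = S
0, 11, 000, 010, 101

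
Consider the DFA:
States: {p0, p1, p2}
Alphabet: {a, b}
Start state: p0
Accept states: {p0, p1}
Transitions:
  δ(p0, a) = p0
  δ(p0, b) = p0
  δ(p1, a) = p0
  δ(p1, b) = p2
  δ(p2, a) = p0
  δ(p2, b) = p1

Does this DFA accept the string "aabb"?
Processing string "aabb":
  p0 --a--> p0
  p0 --a--> p0
  p0 --b--> p0
  p0 --b--> p0
Final state: p0
Accept states: {p0, p1}
Yes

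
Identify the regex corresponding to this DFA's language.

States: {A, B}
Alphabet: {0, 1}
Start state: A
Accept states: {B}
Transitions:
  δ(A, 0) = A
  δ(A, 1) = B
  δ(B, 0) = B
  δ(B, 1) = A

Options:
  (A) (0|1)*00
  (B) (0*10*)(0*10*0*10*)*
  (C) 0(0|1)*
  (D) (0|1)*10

Check each option against the DFA on short strings; one disagreement eliminates an option:
  (A) (0|1)*00: on '1' the DFA goes A → B and accepts (B ∈ Accept), but the regex does not match it → eliminate
  (B) (0*10*)(0*10*0*10*)*: agrees with the DFA on every string of length ≤ 6
  (C) 0(0|1)*: on '0' the DFA goes A → A and rejects (A ∉ Accept), but the regex matches it → eliminate
  (D) (0|1)*10: on '1' the DFA goes A → B and accepts (B ∈ Accept), but the regex does not match it → eliminate
Only (B) is consistent with the DFA.
(B) (0*10*)(0*10*0*10*)*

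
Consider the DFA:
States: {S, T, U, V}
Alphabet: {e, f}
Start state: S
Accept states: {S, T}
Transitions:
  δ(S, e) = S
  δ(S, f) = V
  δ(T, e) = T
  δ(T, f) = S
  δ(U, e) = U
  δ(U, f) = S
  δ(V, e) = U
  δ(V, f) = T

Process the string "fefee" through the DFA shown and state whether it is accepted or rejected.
Processing string "fefee":
  S --f--> V
  V --e--> U
  U --f--> S
  S --e--> S
  S --e--> S
Final state: S
Accept states: {S, T}
Yes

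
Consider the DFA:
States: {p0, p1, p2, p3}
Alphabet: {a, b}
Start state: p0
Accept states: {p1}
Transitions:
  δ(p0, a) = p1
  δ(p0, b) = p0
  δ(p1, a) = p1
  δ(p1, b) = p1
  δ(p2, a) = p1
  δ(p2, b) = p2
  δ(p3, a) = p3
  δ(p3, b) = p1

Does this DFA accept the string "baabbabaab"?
Processing string "baabbabaab":
  p0 --b--> p0
  p0 --a--> p1
  p1 --a--> p1
  p1 --b--> p1
  p1 --b--> p1
  p1 --a--> p1
  p1 --b--> p1
  p1 --a--> p1
  p1 --a--> p1
  p1 --b--> p1
Final state: p1
Accept states: {p1}
Yes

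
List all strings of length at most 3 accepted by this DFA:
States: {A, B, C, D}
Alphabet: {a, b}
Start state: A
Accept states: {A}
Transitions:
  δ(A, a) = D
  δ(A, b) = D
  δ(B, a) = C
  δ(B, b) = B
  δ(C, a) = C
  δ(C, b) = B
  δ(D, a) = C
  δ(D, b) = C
ε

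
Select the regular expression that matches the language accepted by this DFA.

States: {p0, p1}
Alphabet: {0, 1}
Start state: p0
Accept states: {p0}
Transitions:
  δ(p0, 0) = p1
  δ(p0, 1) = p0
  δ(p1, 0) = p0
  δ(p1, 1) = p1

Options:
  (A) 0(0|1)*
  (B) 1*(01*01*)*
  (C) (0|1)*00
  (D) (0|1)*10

Check each option against the DFA on short strings; one disagreement eliminates an option:
  (A) 0(0|1)*: on ε the DFA stays in p0 and accepts (p0 ∈ Accept), but the regex does not match it → eliminate
  (B) 1*(01*01*)*: agrees with the DFA on every string of length ≤ 6
  (C) (0|1)*00: on ε the DFA stays in p0 and accepts (p0 ∈ Accept), but the regex does not match it → eliminate
  (D) (0|1)*10: on ε the DFA stays in p0 and accepts (p0 ∈ Accept), but the regex does not match it → eliminate
Only (B) is consistent with the DFA.
(B) 1*(01*01*)*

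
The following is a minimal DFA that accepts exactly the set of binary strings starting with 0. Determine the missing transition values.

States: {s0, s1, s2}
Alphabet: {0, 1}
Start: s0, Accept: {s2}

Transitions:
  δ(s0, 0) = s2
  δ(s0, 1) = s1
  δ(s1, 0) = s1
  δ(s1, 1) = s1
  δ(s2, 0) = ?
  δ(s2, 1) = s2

From the language and accept set, identify what each state tracks — s0: no input read; s1: started with 1 (dead); s2: started with 0.
Each missing δ(q, a) is the state matching the new tracked value after reading a.
δ(s2, 0) = s2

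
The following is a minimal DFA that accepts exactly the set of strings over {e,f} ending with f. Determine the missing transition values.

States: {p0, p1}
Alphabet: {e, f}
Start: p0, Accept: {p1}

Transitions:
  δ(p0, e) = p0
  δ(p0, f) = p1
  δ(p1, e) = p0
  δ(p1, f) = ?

From the language and accept set, identify what each state tracks — p0: last symbol not f; p1: last symbol is f.
Each missing δ(q, a) is the state matching the new tracked value after reading a.
δ(p1, f) = p1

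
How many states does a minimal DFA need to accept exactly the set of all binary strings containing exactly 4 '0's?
By Myhill–Nerode, count the distinguishable equivalence classes: 6 classes — having seen 0, 1, …, 4, or >4 copies of '0'; the count-4 class is the only accepting one and >4 is dead.
6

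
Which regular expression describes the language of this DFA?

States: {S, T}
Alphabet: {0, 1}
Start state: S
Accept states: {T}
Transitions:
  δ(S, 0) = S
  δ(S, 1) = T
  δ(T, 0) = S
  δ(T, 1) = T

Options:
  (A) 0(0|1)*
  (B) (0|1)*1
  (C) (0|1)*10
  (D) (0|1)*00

Check each option against the DFA on short strings; one disagreement eliminates an option:
  (A) 0(0|1)*: on '0' the DFA goes S → S and rejects (S ∉ Accept), but the regex matches it → eliminate
  (B) (0|1)*1: agrees with the DFA on every string of length ≤ 6
  (C) (0|1)*10: on '1' the DFA goes S → T and accepts (T ∈ Accept), but the regex does not match it → eliminate
  (D) (0|1)*00: on '1' the DFA goes S → T and accepts (T ∈ Accept), but the regex does not match it → eliminate
Only (B) is consistent with the DFA.
(B) (0|1)*1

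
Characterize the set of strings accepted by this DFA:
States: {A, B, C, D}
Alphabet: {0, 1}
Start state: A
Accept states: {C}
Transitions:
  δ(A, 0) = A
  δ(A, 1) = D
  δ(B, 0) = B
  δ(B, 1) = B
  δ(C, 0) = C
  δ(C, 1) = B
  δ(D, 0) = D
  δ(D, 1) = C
Testing a few strings:
  '011' → accept
  '0100' → reject
  '0111' → reject
  '0' → reject
State roles: A=zero 1's; B=≥ three 1's (dead); C=two 1's; D=one 1
All binary strings containing exactly two 1's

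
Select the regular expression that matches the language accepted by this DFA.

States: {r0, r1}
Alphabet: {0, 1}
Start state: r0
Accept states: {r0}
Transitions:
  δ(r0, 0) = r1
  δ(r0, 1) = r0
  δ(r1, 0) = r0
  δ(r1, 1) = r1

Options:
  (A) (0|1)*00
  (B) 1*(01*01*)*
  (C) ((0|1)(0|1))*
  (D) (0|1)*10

Check each option against the DFA on short strings; one disagreement eliminates an option:
  (A) (0|1)*00: on ε the DFA stays in r0 and accepts (r0 ∈ Accept), but the regex does not match it → eliminate
  (B) 1*(01*01*)*: agrees with the DFA on every string of length ≤ 6
  (C) ((0|1)(0|1))*: on '1' the DFA goes r0 → r0 and accepts (r0 ∈ Accept), but the regex does not match it → eliminate
  (D) (0|1)*10: on ε the DFA stays in r0 and accepts (r0 ∈ Accept), but the regex does not match it → eliminate
Only (B) is consistent with the DFA.
(B) 1*(01*01*)*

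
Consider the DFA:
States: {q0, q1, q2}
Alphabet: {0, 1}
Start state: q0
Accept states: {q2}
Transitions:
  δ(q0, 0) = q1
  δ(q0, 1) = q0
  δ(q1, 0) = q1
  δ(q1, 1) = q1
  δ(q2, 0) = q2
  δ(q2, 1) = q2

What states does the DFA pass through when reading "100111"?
read '1': q0 → q0
  read '0': q0 → q1
  read '0': q1 → q1
  read '1': q1 → q1
  read '1': q1 → q1
  read '1': q1 → q1
q0 -> q0 -> q1 -> q1 -> q1 -> q1 -> q1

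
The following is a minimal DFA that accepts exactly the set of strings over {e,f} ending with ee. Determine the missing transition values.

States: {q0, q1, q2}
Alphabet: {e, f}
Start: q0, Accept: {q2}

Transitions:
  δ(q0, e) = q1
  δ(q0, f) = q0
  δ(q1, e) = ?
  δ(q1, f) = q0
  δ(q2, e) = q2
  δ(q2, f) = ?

From the language and accept set, identify what each state tracks — q0: last symbol not e; q1: one trailing e; q2: two trailing e's.
Each missing δ(q, a) is the state matching the new tracked value after reading a.
δ(q1, e) = q2; δ(q2, f) = q0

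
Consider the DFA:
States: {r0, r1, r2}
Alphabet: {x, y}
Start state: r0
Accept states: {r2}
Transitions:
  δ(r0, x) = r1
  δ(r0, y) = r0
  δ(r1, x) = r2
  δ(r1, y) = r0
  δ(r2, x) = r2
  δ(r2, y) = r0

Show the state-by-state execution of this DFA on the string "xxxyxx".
read 'x': r0 → r1
  read 'x': r1 → r2
  read 'x': r2 → r2
  read 'y': r2 → r0
  read 'x': r0 → r1
  read 'x': r1 → r2
r0 -> r1 -> r2 -> r2 -> r0 -> r1 -> r2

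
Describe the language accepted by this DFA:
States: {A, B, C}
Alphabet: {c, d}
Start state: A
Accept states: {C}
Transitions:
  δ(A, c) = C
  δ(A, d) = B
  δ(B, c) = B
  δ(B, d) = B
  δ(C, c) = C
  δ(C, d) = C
Testing a few strings:
  'dcd' → reject
  'cc' → accept
  'd' → reject
  'dd' → reject
State roles: A=no input read; B=started with d (dead); C=started with c
All strings over {c,d} starting with c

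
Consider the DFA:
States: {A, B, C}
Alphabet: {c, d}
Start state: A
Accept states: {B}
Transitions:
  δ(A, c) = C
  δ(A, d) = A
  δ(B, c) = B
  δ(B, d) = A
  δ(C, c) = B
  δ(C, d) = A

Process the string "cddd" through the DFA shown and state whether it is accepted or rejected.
Processing string "cddd":
  A --c--> C
  C --d--> A
  A --d--> A
  A --d--> A
Final state: A
Accept states: {B}
No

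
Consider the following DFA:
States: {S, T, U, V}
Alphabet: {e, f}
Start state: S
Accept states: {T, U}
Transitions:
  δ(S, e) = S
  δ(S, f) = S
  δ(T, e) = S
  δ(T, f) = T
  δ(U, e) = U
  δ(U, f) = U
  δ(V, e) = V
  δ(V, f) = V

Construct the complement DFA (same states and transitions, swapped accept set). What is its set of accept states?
Complement accept states = All states \ Original accept states
= {S, T, U, V} \ {T, U}
{S, V}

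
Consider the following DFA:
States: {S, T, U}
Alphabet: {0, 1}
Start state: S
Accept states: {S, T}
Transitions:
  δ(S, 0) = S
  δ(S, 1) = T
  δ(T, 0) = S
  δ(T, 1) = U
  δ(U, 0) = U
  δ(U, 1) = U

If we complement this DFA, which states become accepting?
Complement accept states = All states \ Original accept states
= {S, T, U} \ {S, T}
{U}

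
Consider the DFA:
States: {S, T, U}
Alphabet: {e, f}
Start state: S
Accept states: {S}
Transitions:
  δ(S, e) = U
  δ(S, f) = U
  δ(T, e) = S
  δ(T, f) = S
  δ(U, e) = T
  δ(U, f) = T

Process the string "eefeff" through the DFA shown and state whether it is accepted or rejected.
Processing string "eefeff":
  S --e--> U
  U --e--> T
  T --f--> S
  S --e--> U
  U --f--> T
  T --f--> S
Final state: S
Accept states: {S}
Yes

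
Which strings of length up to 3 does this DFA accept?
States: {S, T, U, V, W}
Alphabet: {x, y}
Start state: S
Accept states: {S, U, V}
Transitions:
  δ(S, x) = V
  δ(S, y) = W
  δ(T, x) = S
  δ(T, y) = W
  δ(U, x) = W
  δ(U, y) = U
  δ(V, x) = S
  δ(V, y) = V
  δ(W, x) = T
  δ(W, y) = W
ε, x, xx, xy, xxx, xyx, xyy, yxx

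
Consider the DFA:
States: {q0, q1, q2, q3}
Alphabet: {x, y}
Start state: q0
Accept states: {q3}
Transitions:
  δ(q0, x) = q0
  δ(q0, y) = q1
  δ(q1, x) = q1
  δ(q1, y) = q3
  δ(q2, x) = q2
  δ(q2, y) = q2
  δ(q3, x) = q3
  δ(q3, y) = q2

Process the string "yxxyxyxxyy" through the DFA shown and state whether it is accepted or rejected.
Processing string "yxxyxyxxyy":
  q0 --y--> q1
  q1 --x--> q1
  q1 --x--> q1
  q1 --y--> q3
  q3 --x--> q3
  q3 --y--> q2
  q2 --x--> q2
  q2 --x--> q2
  q2 --y--> q2
  q2 --y--> q2
Final state: q2
Accept states: {q3}
No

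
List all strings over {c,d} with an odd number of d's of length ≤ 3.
d, cd, dc, ccd, cdc, dcc, ddd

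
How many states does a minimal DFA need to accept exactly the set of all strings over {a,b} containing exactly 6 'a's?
By Myhill–Nerode, count the distinguishable equivalence classes: 8 classes — having seen 0, 1, …, 6, or >6 copies of 'a'; the count-6 class is the only accepting one and >6 is dead.
8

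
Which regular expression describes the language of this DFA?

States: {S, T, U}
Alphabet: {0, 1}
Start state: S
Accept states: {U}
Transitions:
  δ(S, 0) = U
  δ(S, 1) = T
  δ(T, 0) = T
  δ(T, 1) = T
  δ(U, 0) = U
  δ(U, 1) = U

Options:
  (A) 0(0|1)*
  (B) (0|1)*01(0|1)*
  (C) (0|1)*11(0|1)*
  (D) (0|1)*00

Check each option against the DFA on short strings; one disagreement eliminates an option:
  (A) 0(0|1)*: agrees with the DFA on every string of length ≤ 6
  (B) (0|1)*01(0|1)*: on '0' the DFA goes S → U and accepts (U ∈ Accept), but the regex does not match it → eliminate
  (C) (0|1)*11(0|1)*: on '0' the DFA goes S → U and accepts (U ∈ Accept), but the regex does not match it → eliminate
  (D) (0|1)*00: on '0' the DFA goes S → U and accepts (U ∈ Accept), but the regex does not match it → eliminate
Only (A) is consistent with the DFA.
(A) 0(0|1)*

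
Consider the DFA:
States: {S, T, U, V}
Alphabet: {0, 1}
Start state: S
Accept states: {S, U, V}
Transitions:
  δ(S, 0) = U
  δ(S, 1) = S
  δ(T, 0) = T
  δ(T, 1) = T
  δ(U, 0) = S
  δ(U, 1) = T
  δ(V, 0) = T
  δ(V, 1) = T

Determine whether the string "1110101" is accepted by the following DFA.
Processing string "1110101":
  S --1--> S
  S --1--> S
  S --1--> S
  S --0--> U
  U --1--> T
  T --0--> T
  T --1--> T
Final state: T
Accept states: {S, U, V}
No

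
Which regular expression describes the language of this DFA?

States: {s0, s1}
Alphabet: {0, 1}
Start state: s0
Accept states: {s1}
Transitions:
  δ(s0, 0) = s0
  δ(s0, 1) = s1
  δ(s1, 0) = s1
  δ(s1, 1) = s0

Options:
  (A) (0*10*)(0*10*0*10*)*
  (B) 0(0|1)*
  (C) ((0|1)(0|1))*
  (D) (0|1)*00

Check each option against the DFA on short strings; one disagreement eliminates an option:
  (A) (0*10*)(0*10*0*10*)*: agrees with the DFA on every string of length ≤ 6
  (B) 0(0|1)*: on '0' the DFA goes s0 → s0 and rejects (s0 ∉ Accept), but the regex matches it → eliminate
  (C) ((0|1)(0|1))*: on ε the DFA stays in s0 and rejects (s0 ∉ Accept), but the regex matches it → eliminate
  (D) (0|1)*00: on '1' the DFA goes s0 → s1 and accepts (s1 ∈ Accept), but the regex does not match it → eliminate
Only (A) is consistent with the DFA.
(A) (0*10*)(0*10*0*10*)*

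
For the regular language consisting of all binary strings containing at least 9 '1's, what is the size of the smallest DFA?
By Myhill–Nerode, count the distinguishable equivalence classes: 10 classes — having seen 0, 1, …, 8, or ≥9 copies of '1'; any two classes i < j (j ≤ 9) are distinguished by the string 1^(9−j), which takes class j to 9 copies (accepted) but leaves class i below 9 (rejected).
10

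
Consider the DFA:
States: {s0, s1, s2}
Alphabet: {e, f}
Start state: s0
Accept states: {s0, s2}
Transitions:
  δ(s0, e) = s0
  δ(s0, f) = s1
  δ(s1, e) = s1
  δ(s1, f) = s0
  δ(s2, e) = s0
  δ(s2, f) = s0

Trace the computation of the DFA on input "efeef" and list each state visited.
read 'e': s0 → s0
  read 'f': s0 → s1
  read 'e': s1 → s1
  read 'e': s1 → s1
  read 'f': s1 → s0
s0 -> s0 -> s1 -> s1 -> s1 -> s0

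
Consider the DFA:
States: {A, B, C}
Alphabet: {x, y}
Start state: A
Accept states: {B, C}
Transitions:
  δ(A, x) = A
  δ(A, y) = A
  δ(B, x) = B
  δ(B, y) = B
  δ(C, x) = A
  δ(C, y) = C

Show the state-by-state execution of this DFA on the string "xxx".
read 'x': A → A
  read 'x': A → A
  read 'x': A → A
A -> A -> A -> A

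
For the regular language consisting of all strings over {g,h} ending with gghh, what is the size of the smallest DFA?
By Myhill–Nerode, count the distinguishable equivalence classes: 5 classes — one per longest suffix of the input that is a prefix of 'gghh' (lengths 0 through 4); only the length-4 class is accepting.
5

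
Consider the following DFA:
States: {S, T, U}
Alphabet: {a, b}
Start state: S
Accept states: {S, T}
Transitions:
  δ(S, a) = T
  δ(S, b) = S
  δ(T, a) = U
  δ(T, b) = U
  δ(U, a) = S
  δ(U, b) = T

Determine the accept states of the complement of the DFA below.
Complement accept states = All states \ Original accept states
= {S, T, U} \ {S, T}
{U}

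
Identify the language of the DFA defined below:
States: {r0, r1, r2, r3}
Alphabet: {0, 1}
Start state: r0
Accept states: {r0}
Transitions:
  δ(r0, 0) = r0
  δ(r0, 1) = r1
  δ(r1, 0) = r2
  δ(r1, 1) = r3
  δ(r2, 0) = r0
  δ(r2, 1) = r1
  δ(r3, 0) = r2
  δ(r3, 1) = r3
Testing a few strings:
  '100' → accept
  '01' → reject
  '1' → reject
  '11' → reject
State roles: r0=value ≡ 0 (mod 4); r1=value ≡ 1 (mod 4); r2=value ≡ 2 (mod 4); r3=value ≡ 3 (mod 4)
All binary strings representing a multiple of 4 (read in base 2; leading zeros allowed and ε counts as 0)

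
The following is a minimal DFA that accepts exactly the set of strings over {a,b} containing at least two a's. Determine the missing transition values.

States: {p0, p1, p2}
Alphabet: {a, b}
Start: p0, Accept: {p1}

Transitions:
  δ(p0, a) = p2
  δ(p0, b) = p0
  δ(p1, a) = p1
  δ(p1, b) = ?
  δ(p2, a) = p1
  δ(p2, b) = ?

From the language and accept set, identify what each state tracks — p0: zero a's seen; p1: ≥ two a's seen; p2: one a seen.
Each missing δ(q, a) is the state matching the new tracked value after reading a.
δ(p1, b) = p1; δ(p2, b) = p2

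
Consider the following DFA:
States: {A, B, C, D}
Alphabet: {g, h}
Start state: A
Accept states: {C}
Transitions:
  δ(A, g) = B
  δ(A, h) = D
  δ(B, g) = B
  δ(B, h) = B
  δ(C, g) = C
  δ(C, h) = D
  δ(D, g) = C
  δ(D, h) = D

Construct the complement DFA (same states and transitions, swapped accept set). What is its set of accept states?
Complement accept states = All states \ Original accept states
= {A, B, C, D} \ {C}
{A, B, D}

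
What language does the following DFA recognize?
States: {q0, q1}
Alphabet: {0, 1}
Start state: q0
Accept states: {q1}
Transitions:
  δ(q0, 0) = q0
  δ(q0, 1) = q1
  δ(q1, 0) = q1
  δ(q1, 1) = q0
Testing a few strings:
  '11' → reject
  '010' → accept
  '101' → reject
  '01' → accept
State roles: q0=even number of 1's so far; q1=odd number of 1's so far
All binary strings with an odd number of 1's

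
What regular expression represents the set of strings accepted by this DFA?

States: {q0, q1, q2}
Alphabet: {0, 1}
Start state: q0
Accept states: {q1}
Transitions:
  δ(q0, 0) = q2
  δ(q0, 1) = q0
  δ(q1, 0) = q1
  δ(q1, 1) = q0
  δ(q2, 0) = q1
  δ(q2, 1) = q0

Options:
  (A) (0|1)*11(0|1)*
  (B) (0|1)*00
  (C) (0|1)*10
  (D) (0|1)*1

Check each option against the DFA on short strings; one disagreement eliminates an option:
  (A) (0|1)*11(0|1)*: on '00' the DFA goes q0 → q2 → q1 and accepts (q1 ∈ Accept), but the regex does not match it → eliminate
  (B) (0|1)*00: agrees with the DFA on every string of length ≤ 6
  (C) (0|1)*10: on '00' the DFA goes q0 → q2 → q1 and accepts (q1 ∈ Accept), but the regex does not match it → eliminate
  (D) (0|1)*1: on '1' the DFA goes q0 → q0 and rejects (q0 ∉ Accept), but the regex matches it → eliminate
Only (B) is consistent with the DFA.
(B) (0|1)*00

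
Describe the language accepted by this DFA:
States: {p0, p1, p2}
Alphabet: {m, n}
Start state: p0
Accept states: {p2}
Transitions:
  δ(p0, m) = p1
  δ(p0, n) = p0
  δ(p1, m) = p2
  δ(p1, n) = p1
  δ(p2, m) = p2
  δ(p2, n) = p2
Testing a few strings:
  'nn' → reject
  'n' → reject
  'mmnn' → accept
  'nmn' → reject
State roles: p0=zero m's seen; p1=one m seen; p2=≥ two m's seen
All strings over {m,n} containing at least two m's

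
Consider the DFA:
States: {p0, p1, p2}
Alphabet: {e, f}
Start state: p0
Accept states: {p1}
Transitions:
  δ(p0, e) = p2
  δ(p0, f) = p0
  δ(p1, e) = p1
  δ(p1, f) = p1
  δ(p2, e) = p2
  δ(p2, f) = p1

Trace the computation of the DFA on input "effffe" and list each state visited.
read 'e': p0 → p2
  read 'f': p2 → p1
  read 'f': p1 → p1
  read 'f': p1 → p1
  read 'f': p1 → p1
  read 'e': p1 → p1
p0 -> p2 -> p1 -> p1 -> p1 -> p1 -> p1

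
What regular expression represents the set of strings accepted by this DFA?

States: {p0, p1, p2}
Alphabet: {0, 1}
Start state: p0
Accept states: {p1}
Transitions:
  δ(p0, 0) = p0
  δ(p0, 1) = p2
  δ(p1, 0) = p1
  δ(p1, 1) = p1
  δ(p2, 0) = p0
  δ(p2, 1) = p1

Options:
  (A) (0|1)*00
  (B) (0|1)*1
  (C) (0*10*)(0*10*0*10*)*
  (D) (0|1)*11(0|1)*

Check each option against the DFA on short strings; one disagreement eliminates an option:
  (A) (0|1)*00: on '00' the DFA goes p0 → p0 → p0 and rejects (p0 ∉ Accept), but the regex matches it → eliminate
  (B) (0|1)*1: on '1' the DFA goes p0 → p2 and rejects (p2 ∉ Accept), but the regex matches it → eliminate
  (C) (0*10*)(0*10*0*10*)*: on '1' the DFA goes p0 → p2 and rejects (p2 ∉ Accept), but the regex matches it → eliminate
  (D) (0|1)*11(0|1)*: agrees with the DFA on every string of length ≤ 6
Only (D) is consistent with the DFA.
(D) (0|1)*11(0|1)*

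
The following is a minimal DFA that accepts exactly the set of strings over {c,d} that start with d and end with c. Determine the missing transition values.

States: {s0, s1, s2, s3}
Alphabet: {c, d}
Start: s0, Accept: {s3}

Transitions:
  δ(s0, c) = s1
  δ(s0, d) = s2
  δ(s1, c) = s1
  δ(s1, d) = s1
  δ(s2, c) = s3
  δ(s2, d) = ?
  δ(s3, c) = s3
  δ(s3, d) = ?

From the language and accept set, identify what each state tracks — s0: no input read; s1: started with c (dead); s2: started with d, last symbol d; s3: started with d, last symbol c.
Each missing δ(q, a) is the state matching the new tracked value after reading a.
δ(s2, d) = s2; δ(s3, d) = s2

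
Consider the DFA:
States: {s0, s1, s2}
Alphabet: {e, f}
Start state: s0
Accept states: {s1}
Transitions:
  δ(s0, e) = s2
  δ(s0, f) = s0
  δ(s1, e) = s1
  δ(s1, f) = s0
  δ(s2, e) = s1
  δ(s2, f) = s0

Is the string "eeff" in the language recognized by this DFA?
Processing string "eeff":
  s0 --e--> s2
  s2 --e--> s1
  s1 --f--> s0
  s0 --f--> s0
Final state: s0
Accept states: {s1}
No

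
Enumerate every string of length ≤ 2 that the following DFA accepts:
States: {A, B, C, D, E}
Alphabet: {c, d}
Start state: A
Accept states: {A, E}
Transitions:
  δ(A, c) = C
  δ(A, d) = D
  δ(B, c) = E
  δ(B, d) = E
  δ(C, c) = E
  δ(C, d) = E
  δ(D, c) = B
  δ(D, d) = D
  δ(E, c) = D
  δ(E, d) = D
ε, cc, cd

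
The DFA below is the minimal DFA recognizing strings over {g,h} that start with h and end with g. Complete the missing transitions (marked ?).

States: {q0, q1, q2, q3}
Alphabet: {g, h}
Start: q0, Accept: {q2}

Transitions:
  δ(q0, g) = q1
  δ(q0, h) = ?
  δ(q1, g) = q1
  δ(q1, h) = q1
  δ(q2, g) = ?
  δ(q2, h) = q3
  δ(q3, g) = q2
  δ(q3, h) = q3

From the language and accept set, identify what each state tracks — q0: no input read; q1: started with g (dead); q2: started with h, last symbol g; q3: started with h, last symbol h.
Each missing δ(q, a) is the state matching the new tracked value after reading a.
δ(q0, h) = q3; δ(q2, g) = q2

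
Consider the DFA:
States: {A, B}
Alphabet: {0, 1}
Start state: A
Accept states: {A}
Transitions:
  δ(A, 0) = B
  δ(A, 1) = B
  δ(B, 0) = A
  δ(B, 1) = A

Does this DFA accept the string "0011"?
Processing string "0011":
  A --0--> B
  B --0--> A
  A --1--> B
  B --1--> A
Final state: A
Accept states: {A}
Yes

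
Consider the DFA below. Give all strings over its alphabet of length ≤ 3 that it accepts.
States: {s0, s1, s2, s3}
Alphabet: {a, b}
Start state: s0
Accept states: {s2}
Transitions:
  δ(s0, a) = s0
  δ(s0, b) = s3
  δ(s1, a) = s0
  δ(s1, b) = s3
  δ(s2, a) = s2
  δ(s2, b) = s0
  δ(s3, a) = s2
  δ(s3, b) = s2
ba, bb, aba, abb, baa, bba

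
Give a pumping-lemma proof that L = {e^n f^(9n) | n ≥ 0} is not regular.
Assume L is regular with pumping length p. Idea: pumping the e-block breaks the 1:9 ratio.
Choose s = e^p f^(9p) (length 10p ≥ p). By the pumping lemma, s = xyz with |xy| ≤ p, |y| > 0, so y = e^k with k ≥ 1. Then xy²z = e^(p+k) f^(9p). For this to be in L we would need 9p = 9(p+k), i.e. 9k = 0, contradicting k ≥ 1. So xy²z ∉ L.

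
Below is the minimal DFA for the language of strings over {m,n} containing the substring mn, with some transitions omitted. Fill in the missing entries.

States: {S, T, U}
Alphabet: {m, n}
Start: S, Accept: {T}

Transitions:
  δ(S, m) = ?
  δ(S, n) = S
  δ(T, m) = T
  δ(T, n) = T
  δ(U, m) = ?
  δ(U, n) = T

From the language and accept set, identify what each state tracks — S: no m seen yet; T: substring mn seen; U: seen a m, waiting for n.
Each missing δ(q, a) is the state matching the new tracked value after reading a.
δ(S, m) = U; δ(U, m) = U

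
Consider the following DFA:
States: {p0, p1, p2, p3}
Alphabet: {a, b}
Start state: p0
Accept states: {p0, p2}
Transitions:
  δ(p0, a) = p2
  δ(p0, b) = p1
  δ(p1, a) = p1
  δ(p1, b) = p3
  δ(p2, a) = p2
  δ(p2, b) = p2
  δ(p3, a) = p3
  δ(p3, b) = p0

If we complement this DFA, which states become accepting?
Complement accept states = All states \ Original accept states
= {p0, p1, p2, p3} \ {p0, p2}
{p1, p3}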